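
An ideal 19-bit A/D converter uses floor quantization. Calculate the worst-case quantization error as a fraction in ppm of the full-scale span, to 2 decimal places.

Truncating → worst-case error = 1 LSB = V_FS/2^19, so 1e+06/524288 = 1.90735 ppm of full scale.

1.91 ppm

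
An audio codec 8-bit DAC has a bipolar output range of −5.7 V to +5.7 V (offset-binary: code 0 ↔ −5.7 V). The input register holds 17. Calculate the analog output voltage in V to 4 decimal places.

LSB = 11.4 V / 2^8 = 44.531 mV.
V_out = (−5.7) + 17 × 0.0445313 V = -4.94297 V.

-4.9430 V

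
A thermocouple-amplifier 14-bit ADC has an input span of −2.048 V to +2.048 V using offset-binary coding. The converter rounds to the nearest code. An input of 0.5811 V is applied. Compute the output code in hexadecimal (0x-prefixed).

Full-scale span = 4.096 V; LSB = 4.096/2^14 = 250.00 µV.
(0.5811 − (−2.048)) / 0.00025 = 10516.400 LSBs.
Round → code 10516.
In hexadecimal (0x-prefixed): 0x2914.

code 0x2914 (decimal 10516)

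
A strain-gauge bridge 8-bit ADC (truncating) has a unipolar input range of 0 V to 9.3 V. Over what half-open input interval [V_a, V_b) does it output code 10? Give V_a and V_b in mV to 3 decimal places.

[363.281 mV, 399.609 mV)

LSB = 9.3/2^8 = 36.328 mV.
V_a = V_low + 10·LSB = 0.363281 V; V_b = V_low + 11·LSB = 0.399609 V.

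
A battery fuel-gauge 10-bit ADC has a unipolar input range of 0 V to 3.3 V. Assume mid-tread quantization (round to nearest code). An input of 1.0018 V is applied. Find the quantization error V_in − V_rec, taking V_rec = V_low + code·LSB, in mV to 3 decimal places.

-0.446 mV

LSB = 3.3/2^10 = 3.223 mV.
(1.0018 − 0)/0.00322266 = 310.8616; round gives code 311.
Code 311 maps back to 0 + 311×0.00322266 V = 1.0022461 V.
Difference: -0.000446094 V → -0.446 mV.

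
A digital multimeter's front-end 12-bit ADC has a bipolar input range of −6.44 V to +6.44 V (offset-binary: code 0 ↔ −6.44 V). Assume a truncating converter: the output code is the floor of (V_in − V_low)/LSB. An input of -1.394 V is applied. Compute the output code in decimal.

With 4096 levels over 12.88 V, one step is 3.145 mV.
(-1.394 − (−6.44)) / 0.00314453 = 1604.691 LSBs.
So the output code is 1604.

code 1604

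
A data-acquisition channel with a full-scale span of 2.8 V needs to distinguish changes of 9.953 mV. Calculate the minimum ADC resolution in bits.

9 bits

Number of steps required ≥ 2.8 V / 9.953 mV = 281.32.
Need 2^N ≥ 281.32; 2^8 = 256, 2^9 = 512.
Minimum N = 9.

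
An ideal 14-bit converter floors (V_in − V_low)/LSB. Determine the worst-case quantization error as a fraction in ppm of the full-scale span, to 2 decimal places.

Truncating → worst-case error = 1 LSB = V_FS/2^14, so 1e+06/16384 = 61.0352 ppm of full scale.

61.04 ppm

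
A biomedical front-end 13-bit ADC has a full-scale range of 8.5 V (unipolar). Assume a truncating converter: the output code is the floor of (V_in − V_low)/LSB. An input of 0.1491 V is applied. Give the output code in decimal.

code 143

Full-scale span = 8.5 V; LSB = 8.5/2^13 = 1.038 mV.
(V_in − V_low)/LSB = (0.1491 − 0) / 0.0010376 = 143.697.
⌊·⌋(143.697) = 143.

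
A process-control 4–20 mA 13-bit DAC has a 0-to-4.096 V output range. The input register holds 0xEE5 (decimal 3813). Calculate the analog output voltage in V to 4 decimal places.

1.9065 V

LSB = 4.096 V / 2^13 = 0.500 mV.
Code 0xEE5 = 3813 decimal.
V_out = 0 + 3813 × 0.0005 V = 1.9065 V.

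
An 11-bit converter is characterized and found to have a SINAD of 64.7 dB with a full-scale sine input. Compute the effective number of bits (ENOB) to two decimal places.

ENOB = (SINAD − 1.76) / 6.02 = (64.7 − 1.76)/6.02 = 10.455.

10.46 bits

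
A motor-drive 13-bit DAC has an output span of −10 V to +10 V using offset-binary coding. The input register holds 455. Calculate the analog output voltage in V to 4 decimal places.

-8.8892 V

LSB = 20 V / 2^13 = 2.441 mV.
V_out = (−10) + 455 × 0.00244141 V = -8.88916 V.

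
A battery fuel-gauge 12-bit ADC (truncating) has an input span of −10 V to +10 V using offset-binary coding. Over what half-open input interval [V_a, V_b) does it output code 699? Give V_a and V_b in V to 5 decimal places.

[-6.58691 V, -6.58203 V)

LSB = 20/2^12 = 4.883 mV.
V_a = V_low + 699·LSB = -6.58691 V; V_b = V_low + 700·LSB = -6.58203 V.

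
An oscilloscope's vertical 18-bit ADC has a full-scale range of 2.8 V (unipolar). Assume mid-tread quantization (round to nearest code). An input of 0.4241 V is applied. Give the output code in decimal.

code 39705

With 262144 levels over 2.8 V, one step is 10.68 µV.
(V_in − V_low)/LSB = (0.4241 − 0) / 1.06812e-05 = 39705.454.
Round → code 39705.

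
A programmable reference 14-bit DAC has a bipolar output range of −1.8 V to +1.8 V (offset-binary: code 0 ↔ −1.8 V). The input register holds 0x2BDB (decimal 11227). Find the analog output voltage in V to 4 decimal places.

0.6669 V

LSB = 3.6 V / 2^14 = 219.73 µV.
Code 0x2BDB = 11227 decimal.
V_out = (−1.8) + 11227 × 0.000219727 V = 0.66687 V.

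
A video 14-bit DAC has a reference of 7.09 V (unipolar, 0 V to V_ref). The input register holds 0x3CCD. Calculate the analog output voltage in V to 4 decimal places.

6.7356 V

LSB = 7.09 V / 2^14 = 432.74 µV.
Code 0x3CCD = 15565 decimal.
V_out = 0 + 15565 × 0.000432739 V = 6.73559 V.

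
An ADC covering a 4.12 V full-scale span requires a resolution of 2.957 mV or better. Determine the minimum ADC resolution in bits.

11 bits

Number of steps required ≥ 4.12 V / 2.957 mV = 1393.30.
Need 2^N ≥ 1393.30; 2^10 = 1024, 2^11 = 2048.
Minimum N = 11.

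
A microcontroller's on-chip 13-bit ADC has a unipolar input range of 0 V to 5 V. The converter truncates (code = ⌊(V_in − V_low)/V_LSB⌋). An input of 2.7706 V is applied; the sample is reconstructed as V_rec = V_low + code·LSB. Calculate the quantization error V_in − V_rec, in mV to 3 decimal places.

0.214 mV

One LSB is 5 V / 8192 = 0.610 mV.
(V_in − V_low)/LSB = (2.7706 − 0)/0.000610352 = 4539.3510 → code 4539 (floor).
Code 4539 maps back to 0 + 4539×0.000610352 V = 2.7703857 V.
Difference: 0.000214258 V → 0.214 mV.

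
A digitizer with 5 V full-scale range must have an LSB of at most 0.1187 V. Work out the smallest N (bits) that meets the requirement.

6 bits

Number of steps required ≥ 5 V / 0.1187 V = 42.12.
Need 2^N ≥ 42.12; 2^5 = 32, 2^6 = 64.
Minimum N = 6.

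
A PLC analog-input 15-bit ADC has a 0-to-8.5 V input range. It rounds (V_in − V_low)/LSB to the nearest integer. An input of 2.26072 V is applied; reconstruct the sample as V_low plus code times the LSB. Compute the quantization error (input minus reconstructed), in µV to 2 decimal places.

54.11 µV

One LSB is 8.5 V / 32768 = 259.40 µV.
(V_in − V_low)/LSB = (2.26072 − 0)/0.000259399 = 8715.2086 → code 8715 (round).
Reconstructed: 2.2606659 V.
Error = 2.26072 − 2.2606659 = 5.41064e-05 V = 54.11 µV.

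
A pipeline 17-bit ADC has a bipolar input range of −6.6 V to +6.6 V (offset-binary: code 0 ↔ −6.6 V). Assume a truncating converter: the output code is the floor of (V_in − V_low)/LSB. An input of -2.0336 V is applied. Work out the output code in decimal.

code 45342

With 131072 levels over 13.2 V, one step is 100.71 µV.
(-2.0336 − (−6.6)) / 0.000100708 = 45342.968 LSBs.
Floor → code 45342.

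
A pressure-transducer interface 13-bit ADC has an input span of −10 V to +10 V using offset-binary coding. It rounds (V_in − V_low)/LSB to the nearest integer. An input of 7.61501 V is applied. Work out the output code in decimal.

code 7215

With 8192 levels over 20 V, one step is 2.441 mV.
(7.61501 − (−10)) / 0.00244141 = 7215.108 LSBs.
round(7215.108) = 7215.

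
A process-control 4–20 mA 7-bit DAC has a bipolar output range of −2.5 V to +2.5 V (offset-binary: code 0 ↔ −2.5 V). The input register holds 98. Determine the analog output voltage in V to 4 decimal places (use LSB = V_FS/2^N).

LSB = 5 V / 2^7 = 39.062 mV.
V_out = (−2.5) + 98 × 0.0390625 V = 1.32812 V.

1.3281 V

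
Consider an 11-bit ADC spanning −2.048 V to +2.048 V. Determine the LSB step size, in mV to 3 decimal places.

2.000 mV

Full-scale span = 4.096 V.
LSB = 4.096 / 2^11 = 4.096 / 2048 = 0.002 V = 2.000 mV.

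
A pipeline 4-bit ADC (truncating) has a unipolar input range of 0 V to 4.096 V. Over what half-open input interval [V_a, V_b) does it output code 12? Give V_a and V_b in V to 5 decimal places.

LSB = 4.096/2^4 = 256.000 mV.
V_a = V_low + 12·LSB = 3.072 V; V_b = V_low + 13·LSB = 3.328 V.

[3.07200 V, 3.32800 V)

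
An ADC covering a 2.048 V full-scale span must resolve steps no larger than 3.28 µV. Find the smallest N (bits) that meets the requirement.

20 bits

Number of steps required ≥ 2.048 V / 3.28 µV = 624390.24.
Need 2^N ≥ 624390.24; 2^19 = 524288, 2^20 = 1048576.
Minimum N = 20.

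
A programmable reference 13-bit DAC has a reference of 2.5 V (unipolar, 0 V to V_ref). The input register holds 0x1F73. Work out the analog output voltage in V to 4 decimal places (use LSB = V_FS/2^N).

2.4570 V

LSB = 2.5 V / 2^13 = 305.18 µV.
Code 0x1F73 = 8051 decimal.
V_out = 0 + 8051 × 0.000305176 V = 2.45697 V.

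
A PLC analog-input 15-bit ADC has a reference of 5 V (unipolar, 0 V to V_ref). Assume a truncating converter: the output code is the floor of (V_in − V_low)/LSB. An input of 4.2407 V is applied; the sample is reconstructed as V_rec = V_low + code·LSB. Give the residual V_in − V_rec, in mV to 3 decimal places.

0.130 mV

Step size: 5 V ÷ 2^15 = 152.59 µV.
Scaled input = 27791.8515 LSBs, so code = 27791.
Code 27791 maps back to 0 + 27791×0.000152588 V = 4.2405701 V.
V_in − V_rec = 0.000129932 V = 0.130 mV.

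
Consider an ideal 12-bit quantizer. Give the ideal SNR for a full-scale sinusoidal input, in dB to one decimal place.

SNR ≈ 6.02·N + 1.76 dB = 6.02·12 + 1.76 = 74.00 dB.

74.0 dB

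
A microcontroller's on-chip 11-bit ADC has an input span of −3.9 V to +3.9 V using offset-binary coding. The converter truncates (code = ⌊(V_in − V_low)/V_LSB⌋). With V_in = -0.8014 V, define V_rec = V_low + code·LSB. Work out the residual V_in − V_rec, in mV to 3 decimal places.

2.213 mV

LSB = 7.8/2^11 = 3.809 mV.
(-0.8014 − (−3.9))/0.00380859 = 813.5811; ⌊·⌋ gives code 813.
Reconstructed: -0.80361328 V.
V_in − V_rec = 0.00221328 V = 2.213 mV.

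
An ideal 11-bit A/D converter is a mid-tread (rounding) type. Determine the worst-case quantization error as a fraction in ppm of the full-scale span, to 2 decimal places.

244.14 ppm

Rounding → worst-case error = ½ LSB = V_FS/2^12, so 1e+06/4096 = 244.141 ppm of full scale.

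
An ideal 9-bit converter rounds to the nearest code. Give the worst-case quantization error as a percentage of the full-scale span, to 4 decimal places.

Rounding → worst-case error = ½ LSB = V_FS/2^10, so 100/1024 = 0.0976562 % of full scale.

0.0977 %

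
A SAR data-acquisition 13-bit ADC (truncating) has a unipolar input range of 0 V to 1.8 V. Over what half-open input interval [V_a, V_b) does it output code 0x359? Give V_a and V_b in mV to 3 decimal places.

[188.306 mV, 188.525 mV)

LSB = 1.8/2^13 = 219.73 µV.
Code 0x359 = 857 decimal.
V_a = V_low + 857·LSB = 0.188306 V; V_b = V_low + 858·LSB = 0.188525 V.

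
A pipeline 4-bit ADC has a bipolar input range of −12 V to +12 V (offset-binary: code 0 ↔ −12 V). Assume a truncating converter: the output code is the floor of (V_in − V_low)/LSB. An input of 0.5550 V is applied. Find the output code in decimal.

With 16 levels over 24 V, one step is 1.5000 V.
(0.5550 − (−12)) / 1.5 = 8.370 LSBs.
So the output code is 8.

code 8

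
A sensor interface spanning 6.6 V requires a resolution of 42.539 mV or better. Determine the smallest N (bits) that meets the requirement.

8 bits

Number of steps required ≥ 6.6 V / 42.539 mV = 155.15.
Need 2^N ≥ 155.15; 2^7 = 128, 2^8 = 256.
Minimum N = 8.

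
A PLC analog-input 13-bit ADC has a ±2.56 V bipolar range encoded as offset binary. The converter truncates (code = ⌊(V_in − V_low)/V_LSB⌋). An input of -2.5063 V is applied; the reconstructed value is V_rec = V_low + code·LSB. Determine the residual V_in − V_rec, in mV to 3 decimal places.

Step size: 5.12 V ÷ 2^13 = 0.625 mV.
(-2.5063 − (−2.56))/0.000625 = 85.9200; ⌊·⌋ gives code 85.
V_rec = (−2.56) + 85·0.000625 = -2.506875 V.
Error = -2.5063 − (−2.506875) = 0.000575 V = 0.575 mV.

0.575 mV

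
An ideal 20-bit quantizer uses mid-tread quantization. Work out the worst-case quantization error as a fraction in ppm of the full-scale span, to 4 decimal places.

Rounding → worst-case error = ½ LSB = V_FS/2^21, so 1e+06/2097152 = 0.476837 ppm of full scale.

0.4768 ppm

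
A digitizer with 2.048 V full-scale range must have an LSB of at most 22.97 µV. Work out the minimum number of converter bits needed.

Number of steps required ≥ 2.048 V / 22.97 µV = 89159.77.
Need 2^N ≥ 89159.77; 2^16 = 65536, 2^17 = 131072.
Minimum N = 17.

17 bits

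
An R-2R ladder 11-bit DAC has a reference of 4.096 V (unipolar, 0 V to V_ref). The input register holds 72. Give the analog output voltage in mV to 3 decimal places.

LSB = 4.096 V / 2^11 = 2.000 mV.
V_out = 0 + 72 × 0.002 V = 0.144 V.
= 144.000 mV.

144.000 mV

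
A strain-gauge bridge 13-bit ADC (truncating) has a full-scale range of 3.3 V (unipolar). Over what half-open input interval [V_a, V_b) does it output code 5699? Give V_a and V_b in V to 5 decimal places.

[2.29574 V, 2.29614 V)

LSB = 3.3/2^13 = 402.83 µV.
V_a = V_low + 5699·LSB = 2.29574 V; V_b = V_low + 5700·LSB = 2.29614 V.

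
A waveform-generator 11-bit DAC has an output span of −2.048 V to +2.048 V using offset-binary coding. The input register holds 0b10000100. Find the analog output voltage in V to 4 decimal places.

-1.7840 V

LSB = 4.096 V / 2^11 = 2.000 mV.
Code 0b10000100 = 132 decimal.
V_out = (−2.048) + 132 × 0.002 V = -1.784 V.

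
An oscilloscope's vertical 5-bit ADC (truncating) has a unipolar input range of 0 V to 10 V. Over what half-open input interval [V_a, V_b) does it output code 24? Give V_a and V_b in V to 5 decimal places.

LSB = 10/2^5 = 312.500 mV.
V_a = V_low + 24·LSB = 7.5 V; V_b = V_low + 25·LSB = 7.8125 V.

[7.50000 V, 7.81250 V)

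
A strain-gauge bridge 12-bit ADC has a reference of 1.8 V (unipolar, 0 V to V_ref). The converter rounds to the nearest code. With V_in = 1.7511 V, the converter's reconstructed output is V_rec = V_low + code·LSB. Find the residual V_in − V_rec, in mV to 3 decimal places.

One LSB is 1.8 V / 4096 = 439.45 µV.
(1.7511 − 0)/0.000439453 = 3984.7253; round gives code 3985.
Reconstructed: 1.7512207 V.
V_in − V_rec = -0.000120703 V = -0.121 mV.

-0.121 mV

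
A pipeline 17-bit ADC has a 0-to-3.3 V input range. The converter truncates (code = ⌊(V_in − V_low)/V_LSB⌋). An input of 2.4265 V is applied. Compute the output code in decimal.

code 96377

With 131072 levels over 3.3 V, one step is 25.18 µV.
(2.4265 − 0) / 2.5177e-05 = 96377.639 LSBs.
⌊·⌋(96377.639) = 96377.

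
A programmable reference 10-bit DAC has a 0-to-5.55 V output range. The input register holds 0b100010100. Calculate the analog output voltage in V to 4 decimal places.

1.4959 V

LSB = 5.55 V / 2^10 = 5.420 mV.
Code 0b100010100 = 276 decimal.
V_out = 0 + 276 × 0.00541992 V = 1.4959 V.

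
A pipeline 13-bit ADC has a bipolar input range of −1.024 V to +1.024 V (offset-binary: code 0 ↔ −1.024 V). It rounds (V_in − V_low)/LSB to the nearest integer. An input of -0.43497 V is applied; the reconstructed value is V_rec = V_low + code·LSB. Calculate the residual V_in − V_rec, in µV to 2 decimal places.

30.00 µV

Step size: 2.048 V ÷ 2^13 = 250.00 µV.
(V_in − V_low)/LSB = (-0.43497 − (−1.024))/0.00025 = 2356.1200 → code 2356 (round).
V_rec = (−1.024) + 2356·0.00025 = -0.435 V.
Error = -0.43497 − (−0.435) = 3e-05 V = 30.00 µV.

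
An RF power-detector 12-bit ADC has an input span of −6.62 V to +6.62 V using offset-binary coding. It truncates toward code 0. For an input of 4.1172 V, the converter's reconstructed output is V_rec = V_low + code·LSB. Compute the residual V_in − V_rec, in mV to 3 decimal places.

One LSB is 13.24 V / 4096 = 3.232 mV.
(V_in − V_low)/LSB = (4.1172 − (−6.62))/0.00323242 = 3321.7199 → code 3321 (floor).
V_rec = (−6.62) + 3321·0.00323242 = 4.114873 V.
V_in − V_rec = 0.00232695 V = 2.327 mV.

2.327 mV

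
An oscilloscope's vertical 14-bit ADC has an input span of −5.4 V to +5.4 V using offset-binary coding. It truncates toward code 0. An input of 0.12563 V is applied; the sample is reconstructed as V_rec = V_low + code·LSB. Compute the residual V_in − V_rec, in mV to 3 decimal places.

0.386 mV

LSB = 10.8/2^14 = 0.659 mV.
(0.12563 − (−5.4))/0.00065918 = 8382.5854; ⌊·⌋ gives code 8382.
Code 8382 maps back to (−5.4) + 8382×0.00065918 V = 0.12524414 V.
V_in − V_rec = 0.000385859 V = 0.386 mV.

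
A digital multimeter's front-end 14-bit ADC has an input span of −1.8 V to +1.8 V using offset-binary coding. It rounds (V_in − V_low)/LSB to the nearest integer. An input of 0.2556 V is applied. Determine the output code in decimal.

code 9355

LSB = 3.6 V / 16384 = 219.73 µV.
(V_in − V_low)/LSB = (0.2556 − (−1.8)) / 0.000219727 = 9355.264.
So the output code is 9355.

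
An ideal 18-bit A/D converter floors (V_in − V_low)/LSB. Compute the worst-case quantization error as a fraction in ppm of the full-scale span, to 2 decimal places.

Truncating → worst-case error = 1 LSB = V_FS/2^18, so 1e+06/262144 = 3.8147 ppm of full scale.

3.81 ppm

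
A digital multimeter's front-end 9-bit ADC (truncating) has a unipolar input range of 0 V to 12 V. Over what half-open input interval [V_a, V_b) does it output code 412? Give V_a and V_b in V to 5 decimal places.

LSB = 12/2^9 = 23.438 mV.
V_a = V_low + 412·LSB = 9.65625 V; V_b = V_low + 413·LSB = 9.67969 V.

[9.65625 V, 9.67969 V)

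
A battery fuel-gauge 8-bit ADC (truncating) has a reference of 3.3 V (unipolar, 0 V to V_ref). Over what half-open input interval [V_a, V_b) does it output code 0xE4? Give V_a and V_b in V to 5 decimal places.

[2.93906 V, 2.95195 V)

LSB = 3.3/2^8 = 12.891 mV.
Code 0xE4 = 228 decimal.
V_a = V_low + 228·LSB = 2.93906 V; V_b = V_low + 229·LSB = 2.95195 V.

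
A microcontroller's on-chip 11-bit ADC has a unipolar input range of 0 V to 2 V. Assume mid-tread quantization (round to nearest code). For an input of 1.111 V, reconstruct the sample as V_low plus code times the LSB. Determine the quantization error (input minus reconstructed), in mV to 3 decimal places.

-0.328 mV

Step size: 2 V ÷ 2^11 = 0.977 mV.
(1.111 − 0)/0.000976562 = 1137.6640; round gives code 1138.
V_rec = 0 + 1138·0.000976562 = 1.1113281 V.
Difference: -0.000328125 V → -0.328 mV.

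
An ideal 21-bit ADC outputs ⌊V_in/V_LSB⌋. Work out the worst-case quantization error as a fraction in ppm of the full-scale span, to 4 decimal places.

Truncating → worst-case error = 1 LSB = V_FS/2^21, so 1e+06/2097152 = 0.476837 ppm of full scale.

0.4768 ppm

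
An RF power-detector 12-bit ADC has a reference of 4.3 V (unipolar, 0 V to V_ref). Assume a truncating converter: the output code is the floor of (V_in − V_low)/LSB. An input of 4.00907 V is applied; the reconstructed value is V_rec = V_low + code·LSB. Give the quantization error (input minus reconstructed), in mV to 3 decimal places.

Step size: 4.3 V ÷ 2^12 = 1.050 mV.
Scaled input = 3818.8723 LSBs, so code = 3818.
Reconstructed: 4.0081543 V.
Error = 4.00907 − 4.0081543 = 0.000915703 V = 0.916 mV.

0.916 mV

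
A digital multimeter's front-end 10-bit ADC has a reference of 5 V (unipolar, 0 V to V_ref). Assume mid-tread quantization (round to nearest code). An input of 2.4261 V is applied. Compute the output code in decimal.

LSB = 5 V / 1024 = 4.883 mV.
(V_in − V_low)/LSB = (2.4261 − 0) / 0.00488281 = 496.865.
Round → code 497.

code 497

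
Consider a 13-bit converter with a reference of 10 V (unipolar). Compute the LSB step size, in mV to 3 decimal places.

1.221 mV

Full-scale span = 10 V.
LSB = 10 / 2^13 = 10 / 8192 = 0.0012207 V = 1.221 mV.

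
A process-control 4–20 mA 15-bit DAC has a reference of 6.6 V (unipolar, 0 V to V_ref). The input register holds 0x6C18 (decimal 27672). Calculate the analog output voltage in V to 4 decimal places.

5.5736 V

LSB = 6.6 V / 2^15 = 201.42 µV.
Code 0x6C18 = 27672 decimal.
V_out = 0 + 27672 × 0.000201416 V = 5.57358 V.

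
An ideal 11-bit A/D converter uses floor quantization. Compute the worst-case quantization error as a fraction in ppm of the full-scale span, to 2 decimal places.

Truncating → worst-case error = 1 LSB = V_FS/2^11, so 1e+06/2048 = 488.281 ppm of full scale.

488.28 ppm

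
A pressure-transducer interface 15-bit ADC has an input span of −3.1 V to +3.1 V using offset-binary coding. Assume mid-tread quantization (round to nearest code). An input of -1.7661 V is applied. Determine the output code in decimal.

Full-scale span = 6.2 V; LSB = 6.2/2^15 = 189.21 µV.
(-1.7661 − (−3.1)) / 0.000189209 = 7049.877 LSBs.
So the output code is 7050.

code 7050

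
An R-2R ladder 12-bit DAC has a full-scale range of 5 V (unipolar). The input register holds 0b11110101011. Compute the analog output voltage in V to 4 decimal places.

2.3962 V

LSB = 5 V / 2^12 = 1.221 mV.
Code 0b11110101011 = 1963 decimal.
V_out = 0 + 1963 × 0.0012207 V = 2.39624 V.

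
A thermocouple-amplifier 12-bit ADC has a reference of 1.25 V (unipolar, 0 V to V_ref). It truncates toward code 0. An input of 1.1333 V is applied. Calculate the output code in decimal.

code 3713

Full-scale span = 1.25 V; LSB = 1.25/2^12 = 305.18 µV.
(V_in − V_low)/LSB = (1.1333 − 0) / 0.000305176 = 3713.597.
⌊·⌋(3713.597) = 3713.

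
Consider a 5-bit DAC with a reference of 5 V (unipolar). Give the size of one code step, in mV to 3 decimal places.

156.250 mV

Full-scale span = 5 V.
LSB = 5 / 2^5 = 5 / 32 = 0.15625 V = 156.250 mV.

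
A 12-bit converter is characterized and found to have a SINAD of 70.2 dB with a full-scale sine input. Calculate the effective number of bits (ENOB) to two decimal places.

ENOB = (SINAD − 1.76) / 6.02 = (70.2 − 1.76)/6.02 = 11.369.

11.37 bits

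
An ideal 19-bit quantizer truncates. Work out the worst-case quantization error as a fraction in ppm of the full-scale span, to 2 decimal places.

1.91 ppm

Truncating → worst-case error = 1 LSB = V_FS/2^19, so 1e+06/524288 = 1.90735 ppm of full scale.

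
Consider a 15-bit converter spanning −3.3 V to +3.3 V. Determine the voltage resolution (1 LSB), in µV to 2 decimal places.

Full-scale span = 6.6 V.
LSB = 6.6 / 2^15 = 6.6 / 32768 = 0.000201416 V = 201.42 µV.

201.42 µV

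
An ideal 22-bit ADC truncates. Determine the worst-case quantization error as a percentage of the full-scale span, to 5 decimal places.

0.00002 %

Truncating → worst-case error = 1 LSB = V_FS/2^22, so 100/4194304 = 2.38419e-05 % of full scale.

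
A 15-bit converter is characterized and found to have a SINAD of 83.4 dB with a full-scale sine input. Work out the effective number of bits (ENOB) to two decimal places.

ENOB = (SINAD − 1.76) / 6.02 = (83.4 − 1.76)/6.02 = 13.561.

13.56 bits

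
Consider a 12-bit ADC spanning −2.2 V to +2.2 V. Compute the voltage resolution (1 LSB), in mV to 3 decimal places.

1.074 mV

Full-scale span = 4.4 V.
LSB = 4.4 / 2^12 = 4.4 / 4096 = 0.00107422 V = 1.074 mV.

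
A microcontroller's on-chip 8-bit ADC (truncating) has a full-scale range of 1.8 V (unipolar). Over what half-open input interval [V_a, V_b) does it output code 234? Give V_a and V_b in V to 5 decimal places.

LSB = 1.8/2^8 = 7.031 mV.
V_a = V_low + 234·LSB = 1.64531 V; V_b = V_low + 235·LSB = 1.65234 V.

[1.64531 V, 1.65234 V)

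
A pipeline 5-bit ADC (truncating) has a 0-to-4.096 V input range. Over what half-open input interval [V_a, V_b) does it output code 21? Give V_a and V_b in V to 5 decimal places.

LSB = 4.096/2^5 = 128.000 mV.
V_a = V_low + 21·LSB = 2.688 V; V_b = V_low + 22·LSB = 2.816 V.

[2.68800 V, 2.81600 V)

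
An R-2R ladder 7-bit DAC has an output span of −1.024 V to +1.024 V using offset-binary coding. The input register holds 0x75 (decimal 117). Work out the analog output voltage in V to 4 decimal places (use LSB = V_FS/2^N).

LSB = 2.048 V / 2^7 = 16.000 mV.
Code 0x75 = 117 decimal.
V_out = (−1.024) + 117 × 0.016 V = 0.848 V.

0.8480 V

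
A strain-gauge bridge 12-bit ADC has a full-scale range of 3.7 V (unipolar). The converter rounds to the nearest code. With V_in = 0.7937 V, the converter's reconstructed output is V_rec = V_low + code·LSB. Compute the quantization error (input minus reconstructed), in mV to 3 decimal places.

-0.319 mV

Step size: 3.7 V ÷ 2^12 = 0.903 mV.
(0.7937 − 0)/0.00090332 = 878.6474; round gives code 879.
Code 879 maps back to 0 + 879×0.00090332 V = 0.79401855 V.
Difference: -0.000318555 V → -0.319 mV.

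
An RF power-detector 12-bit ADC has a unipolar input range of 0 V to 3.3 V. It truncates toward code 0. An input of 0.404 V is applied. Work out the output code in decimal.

With 4096 levels over 3.3 V, one step is 0.806 mV.
(0.404 − 0) / 0.000805664 = 501.450 LSBs.
So the output code is 501.

code 501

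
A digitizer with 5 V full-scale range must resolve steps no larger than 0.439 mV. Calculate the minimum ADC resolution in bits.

14 bits

Number of steps required ≥ 5 V / 0.439 mV = 11389.52.
Need 2^N ≥ 11389.52; 2^13 = 8192, 2^14 = 16384.
Minimum N = 14.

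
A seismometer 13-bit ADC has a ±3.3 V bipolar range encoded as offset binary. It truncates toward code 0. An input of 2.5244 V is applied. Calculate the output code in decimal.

Full-scale span = 6.6 V; LSB = 6.6/2^13 = 0.806 mV.
(V_in − V_low)/LSB = (2.5244 − (−3.3)) / 0.000805664 = 7229.316.
Floor → code 7229.

code 7229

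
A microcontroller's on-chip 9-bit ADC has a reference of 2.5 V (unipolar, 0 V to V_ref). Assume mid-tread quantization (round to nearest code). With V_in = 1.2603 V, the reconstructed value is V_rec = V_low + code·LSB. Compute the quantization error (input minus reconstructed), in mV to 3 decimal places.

0.534 mV

LSB = 2.5/2^9 = 4.883 mV.
(V_in − V_low)/LSB = (1.2603 − 0)/0.00488281 = 258.1094 → code 258 (round).
Reconstructed: 1.2597656 V.
Difference: 0.000534375 V → 0.534 mV.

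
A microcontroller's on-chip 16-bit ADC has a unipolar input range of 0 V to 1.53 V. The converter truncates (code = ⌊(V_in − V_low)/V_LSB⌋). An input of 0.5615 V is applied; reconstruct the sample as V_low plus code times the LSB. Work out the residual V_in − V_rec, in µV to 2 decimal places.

6.62 µV

One LSB is 1.53 V / 65536 = 23.35 µV.
(0.5615 − 0)/2.33459e-05 = 24051.2837; ⌊·⌋ gives code 24051.
Reconstructed: 0.56149338 V.
Error = 0.5615 − 0.56149338 = 6.62231e-06 V = 6.62 µV.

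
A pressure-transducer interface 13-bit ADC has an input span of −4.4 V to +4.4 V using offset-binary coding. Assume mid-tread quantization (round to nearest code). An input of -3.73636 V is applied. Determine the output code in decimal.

code 618

Full-scale span = 8.8 V; LSB = 8.8/2^13 = 1.074 mV.
Input sits at 617.789 steps above V_low.
round(617.789) = 618.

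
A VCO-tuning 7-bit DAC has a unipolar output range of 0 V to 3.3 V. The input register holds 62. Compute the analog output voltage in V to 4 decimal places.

1.5984 V

LSB = 3.3 V / 2^7 = 25.781 mV.
V_out = 0 + 62 × 0.0257812 V = 1.59844 V.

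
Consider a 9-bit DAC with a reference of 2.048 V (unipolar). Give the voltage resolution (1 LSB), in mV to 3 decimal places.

4.000 mV

Full-scale span = 2.048 V.
LSB = 2.048 / 2^9 = 2.048 / 512 = 0.004 V = 4.000 mV.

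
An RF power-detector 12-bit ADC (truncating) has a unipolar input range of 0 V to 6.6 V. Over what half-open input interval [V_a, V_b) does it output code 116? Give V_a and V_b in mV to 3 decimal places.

LSB = 6.6/2^12 = 1.611 mV.
V_a = V_low + 116·LSB = 0.186914 V; V_b = V_low + 117·LSB = 0.188525 V.

[186.914 mV, 188.525 mV)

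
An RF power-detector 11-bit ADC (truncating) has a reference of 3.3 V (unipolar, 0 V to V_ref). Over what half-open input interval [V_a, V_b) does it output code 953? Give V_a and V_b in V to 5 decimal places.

[1.53560 V, 1.53721 V)

LSB = 3.3/2^11 = 1.611 mV.
V_a = V_low + 953·LSB = 1.5356 V; V_b = V_low + 954·LSB = 1.53721 V.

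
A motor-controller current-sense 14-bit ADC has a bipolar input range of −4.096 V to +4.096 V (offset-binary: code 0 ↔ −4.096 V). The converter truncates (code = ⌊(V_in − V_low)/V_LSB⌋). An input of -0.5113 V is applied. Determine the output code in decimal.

Full-scale span = 8.192 V; LSB = 8.192/2^14 = 0.500 mV.
(V_in − V_low)/LSB = (-0.5113 − (−4.096)) / 0.0005 = 7169.400.
Floor → code 7169.

code 7169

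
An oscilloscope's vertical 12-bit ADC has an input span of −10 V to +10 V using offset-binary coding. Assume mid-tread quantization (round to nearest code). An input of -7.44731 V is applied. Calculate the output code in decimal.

Full-scale span = 20 V; LSB = 20/2^12 = 4.883 mV.
(-7.44731 − (−10)) / 0.00488281 = 522.791 LSBs.
round(522.791) = 523.

code 523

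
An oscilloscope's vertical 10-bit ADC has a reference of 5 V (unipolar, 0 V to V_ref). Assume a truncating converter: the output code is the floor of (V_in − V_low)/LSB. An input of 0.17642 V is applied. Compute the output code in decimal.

LSB = 5 V / 1024 = 4.883 mV.
(0.17642 − 0) / 0.00488281 = 36.131 LSBs.
⌊·⌋(36.131) = 36.

code 36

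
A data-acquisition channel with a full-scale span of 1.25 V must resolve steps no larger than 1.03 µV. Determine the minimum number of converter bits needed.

21 bits

Number of steps required ≥ 1.25 V / 1.03 µV = 1213592.23.
Need 2^N ≥ 1213592.23; 2^20 = 1048576, 2^21 = 2097152.
Minimum N = 21.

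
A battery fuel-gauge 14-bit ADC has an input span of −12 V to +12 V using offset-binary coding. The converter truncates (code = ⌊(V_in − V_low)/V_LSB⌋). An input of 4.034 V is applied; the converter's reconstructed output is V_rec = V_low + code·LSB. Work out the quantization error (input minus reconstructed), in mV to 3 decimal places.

One LSB is 24 V / 16384 = 1.465 mV.
(4.034 − (−12))/0.00146484 = 10945.8773; ⌊·⌋ gives code 10945.
V_rec = (−12) + 10945·0.00146484 = 4.0327148 V.
Difference: 0.00128516 V → 1.285 mV.

1.285 mV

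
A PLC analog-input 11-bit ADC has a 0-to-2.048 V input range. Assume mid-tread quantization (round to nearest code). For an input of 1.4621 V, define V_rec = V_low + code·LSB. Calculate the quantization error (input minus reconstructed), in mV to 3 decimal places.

0.100 mV

LSB = 2.048/2^11 = 1.000 mV.
(1.4621 − 0)/0.001 = 1462.1000; round gives code 1462.
V_rec = 0 + 1462·0.001 = 1.462 V.
Difference: 0.0001 V → 0.100 mV.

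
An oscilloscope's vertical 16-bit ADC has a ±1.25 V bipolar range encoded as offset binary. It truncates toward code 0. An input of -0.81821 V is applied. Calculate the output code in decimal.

code 11319

With 65536 levels over 2.5 V, one step is 38.15 µV.
Input sits at 11319.116 steps above V_low.
⌊·⌋(11319.116) = 11319.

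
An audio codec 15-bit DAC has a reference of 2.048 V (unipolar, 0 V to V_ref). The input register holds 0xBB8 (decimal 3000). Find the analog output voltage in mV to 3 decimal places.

187.500 mV

LSB = 2.048 V / 2^15 = 62.50 µV.
Code 0xBB8 = 3000 decimal.
V_out = 0 + 3000 × 6.25e-05 V = 0.1875 V.
= 187.500 mV.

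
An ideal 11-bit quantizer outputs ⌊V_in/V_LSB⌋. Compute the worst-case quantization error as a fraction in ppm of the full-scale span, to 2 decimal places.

Truncating → worst-case error = 1 LSB = V_FS/2^11, so 1e+06/2048 = 488.281 ppm of full scale.

488.28 ppm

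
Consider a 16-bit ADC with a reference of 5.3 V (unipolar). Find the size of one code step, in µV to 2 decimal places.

80.87 µV

Full-scale span = 5.3 V.
LSB = 5.3 / 2^16 = 5.3 / 65536 = 8.08716e-05 V = 80.87 µV.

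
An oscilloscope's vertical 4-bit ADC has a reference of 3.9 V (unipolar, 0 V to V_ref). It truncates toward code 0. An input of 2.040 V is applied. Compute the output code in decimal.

code 8

Full-scale span = 3.9 V; LSB = 3.9/2^4 = 243.750 mV.
(V_in − V_low)/LSB = (2.040 − 0) / 0.24375 = 8.369.
So the output code is 8.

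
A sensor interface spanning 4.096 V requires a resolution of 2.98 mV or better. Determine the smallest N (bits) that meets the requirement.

Number of steps required ≥ 4.096 V / 2.98 mV = 1374.50.
Need 2^N ≥ 1374.50; 2^10 = 1024, 2^11 = 2048.
Minimum N = 11.

11 bits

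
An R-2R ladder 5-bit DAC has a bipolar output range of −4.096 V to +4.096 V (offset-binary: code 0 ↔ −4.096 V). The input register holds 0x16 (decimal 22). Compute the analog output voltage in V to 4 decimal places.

1.5360 V

LSB = 8.192 V / 2^5 = 256.000 mV.
Code 0x16 = 22 decimal.
V_out = (−4.096) + 22 × 0.256 V = 1.536 V.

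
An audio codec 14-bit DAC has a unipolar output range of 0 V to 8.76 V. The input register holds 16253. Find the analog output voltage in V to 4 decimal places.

8.6900 V

LSB = 8.76 V / 2^14 = 0.535 mV.
V_out = 0 + 16253 × 0.000534668 V = 8.68996 V.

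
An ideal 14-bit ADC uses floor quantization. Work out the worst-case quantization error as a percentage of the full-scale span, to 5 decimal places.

0.00610 %

Truncating → worst-case error = 1 LSB = V_FS/2^14, so 100/16384 = 0.00610352 % of full scale.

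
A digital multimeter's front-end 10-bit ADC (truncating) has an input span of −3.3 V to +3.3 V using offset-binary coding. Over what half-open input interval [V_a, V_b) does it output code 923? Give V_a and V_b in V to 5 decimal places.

[2.64902 V, 2.65547 V)

LSB = 6.6/2^10 = 6.445 mV.
V_a = V_low + 923·LSB = 2.64902 V; V_b = V_low + 924·LSB = 2.65547 V.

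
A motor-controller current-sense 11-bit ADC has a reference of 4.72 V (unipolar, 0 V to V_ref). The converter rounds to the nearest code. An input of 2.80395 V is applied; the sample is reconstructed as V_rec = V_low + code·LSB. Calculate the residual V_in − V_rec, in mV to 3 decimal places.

-0.855 mV

LSB = 4.72/2^11 = 2.305 mV.
Scaled input = 1216.6292 LSBs, so code = 1217.
Reconstructed: 2.8048047 V.
Difference: -0.000854687 V → -0.855 mV.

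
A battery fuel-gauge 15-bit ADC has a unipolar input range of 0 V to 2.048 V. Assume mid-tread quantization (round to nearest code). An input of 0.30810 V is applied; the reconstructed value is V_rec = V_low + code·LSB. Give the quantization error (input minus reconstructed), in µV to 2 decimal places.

LSB = 2.048/2^15 = 62.50 µV.
Scaled input = 4929.6000 LSBs, so code = 4930.
Reconstructed: 0.308125 V.
Difference: -2.5e-05 V → -25.00 µV.

-25.00 µV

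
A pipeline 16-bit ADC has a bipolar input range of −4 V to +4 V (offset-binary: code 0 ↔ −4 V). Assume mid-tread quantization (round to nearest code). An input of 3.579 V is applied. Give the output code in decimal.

code 62087

Full-scale span = 8 V; LSB = 8/2^16 = 122.07 µV.
(3.579 − (−4)) / 0.00012207 = 62087.168 LSBs.
So the output code is 62087.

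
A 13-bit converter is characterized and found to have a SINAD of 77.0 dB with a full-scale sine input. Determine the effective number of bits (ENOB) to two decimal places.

ENOB = (SINAD − 1.76) / 6.02 = (77.0 − 1.76)/6.02 = 12.498.

12.50 bits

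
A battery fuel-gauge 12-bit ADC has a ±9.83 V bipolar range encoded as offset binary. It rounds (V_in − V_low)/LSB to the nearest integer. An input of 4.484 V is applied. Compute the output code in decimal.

code 2982

Full-scale span = 19.66 V; LSB = 19.66/2^12 = 4.800 mV.
(4.484 − (−9.83)) / 0.0047998 = 2982.205 LSBs.
So the output code is 2982.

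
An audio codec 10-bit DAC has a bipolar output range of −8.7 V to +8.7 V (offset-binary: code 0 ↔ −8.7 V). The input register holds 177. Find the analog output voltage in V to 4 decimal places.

-5.6924 V

LSB = 17.4 V / 2^10 = 16.992 mV.
V_out = (−8.7) + 177 × 0.0169922 V = -5.69238 V.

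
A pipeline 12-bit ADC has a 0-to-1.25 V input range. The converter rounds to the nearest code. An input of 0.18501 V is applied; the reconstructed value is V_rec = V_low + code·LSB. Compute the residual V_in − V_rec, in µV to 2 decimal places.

73.48 µV

One LSB is 1.25 V / 4096 = 305.18 µV.
(V_in − V_low)/LSB = (0.18501 − 0)/0.000305176 = 606.2408 → code 606 (round).
V_rec = 0 + 606·0.000305176 = 0.18493652 V.
V_in − V_rec = 7.34766e-05 V = 73.48 µV.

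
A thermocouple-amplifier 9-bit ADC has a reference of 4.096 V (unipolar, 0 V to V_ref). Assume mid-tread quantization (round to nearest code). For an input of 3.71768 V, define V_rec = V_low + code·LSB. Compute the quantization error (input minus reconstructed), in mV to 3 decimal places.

-2.320 mV

LSB = 4.096/2^9 = 8.000 mV.
Scaled input = 464.7100 LSBs, so code = 465.
Code 465 maps back to 0 + 465×0.008 V = 3.72 V.
Difference: -0.00232 V → -2.320 mV.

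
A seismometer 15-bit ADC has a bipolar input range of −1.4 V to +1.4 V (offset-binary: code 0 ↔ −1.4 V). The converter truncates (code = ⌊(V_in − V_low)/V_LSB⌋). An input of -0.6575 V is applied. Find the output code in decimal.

code 8689

With 32768 levels over 2.8 V, one step is 85.45 µV.
Input sits at 8689.371 steps above V_low.
Floor → code 8689.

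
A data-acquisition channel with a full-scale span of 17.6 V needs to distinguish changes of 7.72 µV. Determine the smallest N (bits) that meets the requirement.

22 bits

Number of steps required ≥ 17.6 V / 7.72 µV = 2279792.75.
Need 2^N ≥ 2279792.75; 2^21 = 2097152, 2^22 = 4194304.
Minimum N = 22.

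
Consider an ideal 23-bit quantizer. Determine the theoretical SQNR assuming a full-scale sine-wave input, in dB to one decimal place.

SNR ≈ 6.02·N + 1.76 dB = 6.02·23 + 1.76 = 140.22 dB.

140.2 dB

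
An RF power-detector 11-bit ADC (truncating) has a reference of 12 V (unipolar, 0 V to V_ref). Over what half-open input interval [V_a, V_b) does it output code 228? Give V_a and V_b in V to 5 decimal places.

[1.33594 V, 1.34180 V)

LSB = 12/2^11 = 5.859 mV.
V_a = V_low + 228·LSB = 1.33594 V; V_b = V_low + 229·LSB = 1.3418 V.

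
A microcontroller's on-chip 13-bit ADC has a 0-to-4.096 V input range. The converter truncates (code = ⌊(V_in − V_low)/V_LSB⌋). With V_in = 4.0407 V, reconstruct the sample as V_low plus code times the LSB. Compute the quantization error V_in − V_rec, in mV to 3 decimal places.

LSB = 4.096/2^13 = 0.500 mV.
(V_in − V_low)/LSB = (4.0407 − 0)/0.0005 = 8081.4000 → code 8081 (floor).
Code 8081 maps back to 0 + 8081×0.0005 V = 4.0405 V.
Error = 4.0407 − 4.0405 = 0.0002 V = 0.200 mV.

0.200 mV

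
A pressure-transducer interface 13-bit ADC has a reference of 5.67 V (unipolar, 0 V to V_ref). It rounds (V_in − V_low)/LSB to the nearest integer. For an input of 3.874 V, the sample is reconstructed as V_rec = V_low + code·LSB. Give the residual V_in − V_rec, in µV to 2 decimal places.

Step size: 5.67 V ÷ 2^13 = 0.692 mV.
(3.874 − 0)/0.000692139 = 5597.1443; round gives code 5597.
Code 5597 maps back to 0 + 5597×0.000692139 V = 3.8739001 V.
Difference: 9.98535e-05 V → 99.85 µV.

99.85 µV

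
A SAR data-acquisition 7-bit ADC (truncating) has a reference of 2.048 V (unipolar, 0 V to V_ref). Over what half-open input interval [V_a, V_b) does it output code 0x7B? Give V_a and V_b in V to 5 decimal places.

[1.96800 V, 1.98400 V)

LSB = 2.048/2^7 = 16.000 mV.
Code 0x7B = 123 decimal.
V_a = V_low + 123·LSB = 1.968 V; V_b = V_low + 124·LSB = 1.984 V.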